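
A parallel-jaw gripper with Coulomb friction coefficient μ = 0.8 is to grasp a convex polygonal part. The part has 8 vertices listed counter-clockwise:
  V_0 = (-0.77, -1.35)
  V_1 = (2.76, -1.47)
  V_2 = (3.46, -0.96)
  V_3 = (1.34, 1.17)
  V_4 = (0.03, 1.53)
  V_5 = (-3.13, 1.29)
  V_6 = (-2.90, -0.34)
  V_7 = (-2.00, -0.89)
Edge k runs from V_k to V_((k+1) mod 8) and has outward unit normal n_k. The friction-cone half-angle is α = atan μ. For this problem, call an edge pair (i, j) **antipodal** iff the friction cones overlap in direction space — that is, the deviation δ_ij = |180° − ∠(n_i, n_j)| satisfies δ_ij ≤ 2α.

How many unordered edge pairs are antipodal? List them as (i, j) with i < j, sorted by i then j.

α = atan 0.8 = 38.66°;  2α = 77.32°
n_0 = (-0.0340, -0.9994)
n_1 = (+0.5889, -0.8082)
n_2 = (+0.7088, +0.7054)
n_3 = (+0.2650, +0.9643)
n_4 = (-0.0757, +0.9971)
n_5 = (-0.9902, -0.1397)
n_6 = (-0.5215, -0.8533)
n_7 = (-0.3503, -0.9366)
  (0,1): δ = 141.98°  ·
  (0,2): δ = 43.19°  ✓
  (0,3): δ = 13.42°  ✓
  (0,4): δ = 6.29°  ✓
  (0,5): δ = 99.98°  ·
  (0,6): δ = 150.52°  ·
  (0,7): δ = 161.44°  ·
  (1,2): δ = 81.21°  ·
  (1,3): δ = 51.44°  ✓
  (1,4): δ = 31.73°  ✓
  (1,5): δ = 61.96°  ✓
  (1,6): δ = 112.49°  ·
  (1,7): δ = 123.42°  ·
  (2,3): δ = 150.23°  ·
  (2,4): δ = 130.52°  ·
  (2,5): δ = 36.83°  ✓
  (2,6): δ = 13.71°  ✓
  (2,7): δ = 24.63°  ✓
  (3,4): δ = 160.29°  ·
  (3,5): δ = 66.60°  ✓
  (3,6): δ = 16.06°  ✓
  (3,7): δ = 5.14°  ✓
  (4,5): δ = 86.31°  ·
  (4,6): δ = 35.77°  ✓
  (4,7): δ = 24.85°  ✓
  (5,6): δ = 129.46°  ·
  (5,7): δ = 118.54°  ·
  (6,7): δ = 169.08°  ·
antipodal pairs: 14

count = 14; pairs: (0,2), (0,3), (0,4), (1,3), (1,4), (1,5), (2,5), (2,6), (2,7), (3,5), (3,6), (3,7), (4,6), (4,7)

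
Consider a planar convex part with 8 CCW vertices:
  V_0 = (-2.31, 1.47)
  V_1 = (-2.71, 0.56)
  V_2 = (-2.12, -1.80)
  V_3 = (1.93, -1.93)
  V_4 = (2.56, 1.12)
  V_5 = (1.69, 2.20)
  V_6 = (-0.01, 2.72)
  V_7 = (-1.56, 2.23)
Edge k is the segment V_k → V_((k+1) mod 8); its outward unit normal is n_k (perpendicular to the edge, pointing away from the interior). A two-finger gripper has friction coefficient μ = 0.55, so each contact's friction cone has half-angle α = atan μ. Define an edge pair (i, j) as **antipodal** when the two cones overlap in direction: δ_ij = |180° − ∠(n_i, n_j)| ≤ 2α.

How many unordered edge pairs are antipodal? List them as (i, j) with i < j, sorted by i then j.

α = atan 0.55 = 28.81°;  2α = 57.62°
n_0 = (-0.9155, +0.4024)
n_1 = (-0.9701, -0.2425)
n_2 = (-0.0321, -0.9995)
n_3 = (+0.9793, -0.2023)
n_4 = (+0.7788, +0.6273)
n_5 = (+0.2925, +0.9563)
n_6 = (-0.3014, +0.9535)
n_7 = (-0.7118, +0.7024)
  (0,1): δ = 142.24°  ·
  (0,2): δ = 68.11°  ·
  (0,3): δ = 12.06°  ✓
  (0,4): δ = 62.58°  ·
  (0,5): δ = 96.72°  ·
  (0,6): δ = 131.27°  ·
  (0,7): δ = 159.11°  ·
  (1,2): δ = 105.87°  ·
  (1,3): δ = 25.71°  ✓
  (1,4): δ = 24.82°  ✓
  (1,5): δ = 58.96°  ·
  (1,6): δ = 93.51°  ·
  (1,7): δ = 121.34°  ·
  (2,3): δ = 99.83°  ·
  (2,4): δ = 49.31°  ✓
  (2,5): δ = 15.17°  ✓
  (2,6): δ = 19.38°  ✓
  (2,7): δ = 47.22°  ✓
  (3,4): δ = 129.48°  ·
  (3,5): δ = 95.34°  ·
  (3,6): δ = 60.79°  ·
  (3,7): δ = 32.95°  ✓
  (4,5): δ = 145.86°  ·
  (4,6): δ = 111.31°  ·
  (4,7): δ = 83.47°  ·
  (5,6): δ = 145.45°  ·
  (5,7): δ = 117.61°  ·
  (6,7): δ = 152.16°  ·
antipodal pairs: 8

count = 8; pairs: (0,3), (1,3), (1,4), (2,4), (2,5), (2,6), (2,7), (3,7)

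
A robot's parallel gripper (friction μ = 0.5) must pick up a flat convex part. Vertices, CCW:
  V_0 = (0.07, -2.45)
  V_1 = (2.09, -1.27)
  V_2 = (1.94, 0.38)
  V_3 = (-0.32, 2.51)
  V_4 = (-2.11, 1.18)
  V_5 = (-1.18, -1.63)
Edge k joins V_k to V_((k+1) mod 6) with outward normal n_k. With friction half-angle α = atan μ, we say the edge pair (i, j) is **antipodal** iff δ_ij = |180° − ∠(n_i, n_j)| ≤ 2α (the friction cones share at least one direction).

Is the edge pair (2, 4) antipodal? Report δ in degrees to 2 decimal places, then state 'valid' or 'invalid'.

δ = 28.38°, valid

α = atan 0.5 = 26.57°;  2α = 53.13°
edge 2: e_2 = (-2.26, +2.13);  n_2 = (+0.6859, +0.7277)
edge 4: e_4 = (+0.93, -2.81);  n_4 = (-0.9494, -0.3142)
∠(n_2, n_4) = 151.62°
δ = |180° − 151.62°| = 28.38°
28.38° ≤ 2α = 53.13°  →  valid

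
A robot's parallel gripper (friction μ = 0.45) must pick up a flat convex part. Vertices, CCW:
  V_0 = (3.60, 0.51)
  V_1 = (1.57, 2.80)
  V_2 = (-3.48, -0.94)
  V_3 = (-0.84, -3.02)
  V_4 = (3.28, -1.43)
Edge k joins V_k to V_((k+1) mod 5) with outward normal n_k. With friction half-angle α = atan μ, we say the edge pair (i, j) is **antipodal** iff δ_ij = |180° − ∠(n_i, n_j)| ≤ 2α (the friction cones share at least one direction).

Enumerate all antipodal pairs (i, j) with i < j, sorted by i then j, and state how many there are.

count = 3; pairs: (0,2), (1,3), (1,4)

α = atan 0.45 = 24.23°;  2α = 48.46°
n_0 = (+0.7483, +0.6633)
n_1 = (-0.5952, +0.8036)
n_2 = (-0.6189, -0.7855)
n_3 = (+0.3600, -0.9329)
n_4 = (+0.9867, -0.1627)
  (0,1): δ = 95.03°  ·
  (0,2): δ = 10.21°  ✓
  (0,3): δ = 69.55°  ·
  (0,4): δ = 129.08°  ·
  (1,2): δ = 74.76°  ·
  (1,3): δ = 15.42°  ✓
  (1,4): δ = 44.11°  ✓
  (2,3): δ = 120.66°  ·
  (2,4): δ = 61.13°  ·
  (3,4): δ = 120.47°  ·
antipodal pairs: 3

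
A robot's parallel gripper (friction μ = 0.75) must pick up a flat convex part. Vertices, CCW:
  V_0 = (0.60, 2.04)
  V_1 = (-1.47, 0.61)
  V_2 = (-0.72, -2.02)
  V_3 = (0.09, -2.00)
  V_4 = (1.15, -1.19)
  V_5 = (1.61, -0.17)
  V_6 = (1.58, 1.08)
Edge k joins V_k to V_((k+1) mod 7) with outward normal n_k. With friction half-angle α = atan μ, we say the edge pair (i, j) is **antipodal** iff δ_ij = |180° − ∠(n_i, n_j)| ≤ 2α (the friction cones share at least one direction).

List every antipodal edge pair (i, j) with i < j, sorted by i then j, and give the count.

α = atan 0.75 = 36.87°;  2α = 73.74°
n_0 = (-0.5684, +0.8228)
n_1 = (-0.9617, -0.2742)
n_2 = (+0.0247, -0.9997)
n_3 = (+0.6072, -0.7946)
n_4 = (+0.9116, -0.4111)
n_5 = (+0.9997, +0.0240)
n_6 = (+0.6998, +0.7144)
  (0,1): δ = 108.72°  ·
  (0,2): δ = 33.22°  ✓
  (0,3): δ = 2.75°  ✓
  (0,4): δ = 31.09°  ✓
  (0,5): δ = 56.74°  ✓
  (0,6): δ = 100.95°  ·
  (1,2): δ = 104.50°  ·
  (1,3): δ = 68.53°  ✓
  (1,4): δ = 40.19°  ✓
  (1,5): δ = 14.54°  ✓
  (1,6): δ = 29.67°  ✓
  (2,3): δ = 144.03°  ·
  (2,4): δ = 115.69°  ·
  (2,5): δ = 90.04°  ·
  (2,6): δ = 45.82°  ✓
  (3,4): δ = 151.66°  ·
  (3,5): δ = 126.01°  ·
  (3,6): δ = 81.79°  ·
  (4,5): δ = 154.35°  ·
  (4,6): δ = 110.13°  ·
  (5,6): δ = 135.78°  ·
antipodal pairs: 9

count = 9; pairs: (0,2), (0,3), (0,4), (0,5), (1,3), (1,4), (1,5), (1,6), (2,6)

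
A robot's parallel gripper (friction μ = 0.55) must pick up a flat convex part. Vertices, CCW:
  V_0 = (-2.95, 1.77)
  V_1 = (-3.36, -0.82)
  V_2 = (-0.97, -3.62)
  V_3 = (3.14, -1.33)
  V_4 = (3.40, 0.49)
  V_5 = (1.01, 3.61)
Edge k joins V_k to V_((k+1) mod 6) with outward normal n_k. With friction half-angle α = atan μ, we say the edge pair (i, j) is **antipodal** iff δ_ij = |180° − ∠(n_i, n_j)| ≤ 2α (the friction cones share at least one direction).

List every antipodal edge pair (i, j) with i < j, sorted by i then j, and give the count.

count = 7; pairs: (0,2), (0,3), (0,4), (1,3), (1,4), (2,5), (3,5)

α = atan 0.55 = 28.81°;  2α = 57.62°
n_0 = (-0.9877, +0.1564)
n_1 = (-0.7606, -0.6492)
n_2 = (+0.4867, -0.8736)
n_3 = (+0.9899, -0.1414)
n_4 = (+0.7939, +0.6081)
n_5 = (-0.4214, +0.9069)
  (0,1): δ = 130.52°  ·
  (0,2): δ = 51.88°  ✓
  (0,3): δ = 0.87°  ✓
  (0,4): δ = 46.45°  ✓
  (0,5): δ = 123.92°  ·
  (1,2): δ = 101.36°  ·
  (1,3): δ = 48.61°  ✓
  (1,4): δ = 3.03°  ✓
  (1,5): δ = 74.44°  ·
  (2,3): δ = 127.26°  ·
  (2,4): δ = 81.67°  ·
  (2,5): δ = 4.20°  ✓
  (3,4): δ = 134.42°  ·
  (3,5): δ = 56.95°  ✓
  (4,5): δ = 102.53°  ·
antipodal pairs: 7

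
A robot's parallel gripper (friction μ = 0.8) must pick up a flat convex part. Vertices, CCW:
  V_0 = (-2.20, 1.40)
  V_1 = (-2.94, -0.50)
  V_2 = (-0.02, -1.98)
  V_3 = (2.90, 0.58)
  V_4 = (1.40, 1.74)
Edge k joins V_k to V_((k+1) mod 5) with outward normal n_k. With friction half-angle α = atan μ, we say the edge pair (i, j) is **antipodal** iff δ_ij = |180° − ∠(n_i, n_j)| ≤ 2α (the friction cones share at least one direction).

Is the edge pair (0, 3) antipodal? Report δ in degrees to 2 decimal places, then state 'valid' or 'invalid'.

α = atan 0.8 = 38.66°;  2α = 77.32°
edge 0: e_0 = (-0.74, -1.90);  n_0 = (-0.9318, +0.3629)
edge 3: e_3 = (-1.50, +1.16);  n_3 = (+0.6117, +0.7911)
∠(n_0, n_3) = 106.44°
δ = |180° − 106.44°| = 73.56°
73.56° ≤ 2α = 77.32°  →  valid

δ = 73.56°, valid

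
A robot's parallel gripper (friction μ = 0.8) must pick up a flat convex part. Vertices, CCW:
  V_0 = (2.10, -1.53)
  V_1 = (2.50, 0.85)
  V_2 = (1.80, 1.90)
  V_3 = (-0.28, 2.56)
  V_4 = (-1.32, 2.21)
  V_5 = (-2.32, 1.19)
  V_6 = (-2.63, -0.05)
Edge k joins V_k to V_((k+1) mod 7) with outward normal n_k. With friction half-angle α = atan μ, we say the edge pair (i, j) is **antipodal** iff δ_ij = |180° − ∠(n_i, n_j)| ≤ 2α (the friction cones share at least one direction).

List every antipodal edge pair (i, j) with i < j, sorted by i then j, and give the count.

α = atan 0.8 = 38.66°;  2α = 77.32°
n_0 = (+0.9862, -0.1657)
n_1 = (+0.8321, +0.5547)
n_2 = (+0.3024, +0.9532)
n_3 = (-0.3190, +0.9478)
n_4 = (-0.7141, +0.7001)
n_5 = (-0.9701, +0.2425)
n_6 = (-0.2986, -0.9544)
  (0,1): δ = 136.77°  ·
  (0,2): δ = 98.06°  ·
  (0,3): δ = 61.86°  ✓
  (0,4): δ = 34.89°  ✓
  (0,5): δ = 4.50°  ✓
  (0,6): δ = 82.17°  ·
  (1,2): δ = 141.29°  ·
  (1,3): δ = 105.09°  ·
  (1,4): δ = 78.12°  ·
  (1,5): δ = 47.73°  ✓
  (1,6): δ = 38.94°  ✓
  (2,3): δ = 143.80°  ·
  (2,4): δ = 116.83°  ·
  (2,5): δ = 86.43°  ·
  (2,6): δ = 0.23°  ✓
  (3,4): δ = 153.03°  ·
  (3,5): δ = 122.64°  ·
  (3,6): δ = 35.97°  ✓
  (4,5): δ = 149.60°  ·
  (4,6): δ = 62.94°  ✓
  (5,6): δ = 93.34°  ·
antipodal pairs: 8

count = 8; pairs: (0,3), (0,4), (0,5), (1,5), (1,6), (2,6), (3,6), (4,6)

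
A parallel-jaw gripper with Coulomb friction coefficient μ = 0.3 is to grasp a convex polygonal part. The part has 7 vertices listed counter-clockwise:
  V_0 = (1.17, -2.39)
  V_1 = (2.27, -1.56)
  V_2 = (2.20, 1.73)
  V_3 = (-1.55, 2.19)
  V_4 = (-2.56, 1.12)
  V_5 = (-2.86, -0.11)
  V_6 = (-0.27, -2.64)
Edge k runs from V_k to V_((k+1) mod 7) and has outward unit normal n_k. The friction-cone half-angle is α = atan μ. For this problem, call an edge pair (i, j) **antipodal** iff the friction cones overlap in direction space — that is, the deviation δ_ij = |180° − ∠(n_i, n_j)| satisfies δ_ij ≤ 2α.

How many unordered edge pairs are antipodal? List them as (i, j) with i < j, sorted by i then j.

count = 3; pairs: (0,3), (1,4), (2,6)

α = atan 0.3 = 16.70°;  2α = 33.40°
n_0 = (+0.6023, -0.7983)
n_1 = (+0.9998, +0.0213)
n_2 = (+0.1218, +0.9926)
n_3 = (-0.7272, +0.6864)
n_4 = (-0.9715, +0.2370)
n_5 = (-0.6988, -0.7153)
n_6 = (+0.1711, -0.9853)
  (0,1): δ = 125.82°  ·
  (0,2): δ = 44.03°  ·
  (0,3): δ = 9.62°  ✓
  (0,4): δ = 39.26°  ·
  (0,5): δ = 98.64°  ·
  (0,6): δ = 152.81°  ·
  (1,2): δ = 98.21°  ·
  (1,3): δ = 44.57°  ·
  (1,4): δ = 14.93°  ✓
  (1,5): δ = 44.45°  ·
  (1,6): δ = 98.63°  ·
  (2,3): δ = 126.35°  ·
  (2,4): δ = 96.71°  ·
  (2,5): δ = 37.34°  ·
  (2,6): δ = 16.84°  ✓
  (3,4): δ = 150.36°  ·
  (3,5): δ = 90.98°  ·
  (3,6): δ = 36.80°  ·
  (4,5): δ = 120.62°  ·
  (4,6): δ = 66.44°  ·
  (5,6): δ = 125.82°  ·
antipodal pairs: 3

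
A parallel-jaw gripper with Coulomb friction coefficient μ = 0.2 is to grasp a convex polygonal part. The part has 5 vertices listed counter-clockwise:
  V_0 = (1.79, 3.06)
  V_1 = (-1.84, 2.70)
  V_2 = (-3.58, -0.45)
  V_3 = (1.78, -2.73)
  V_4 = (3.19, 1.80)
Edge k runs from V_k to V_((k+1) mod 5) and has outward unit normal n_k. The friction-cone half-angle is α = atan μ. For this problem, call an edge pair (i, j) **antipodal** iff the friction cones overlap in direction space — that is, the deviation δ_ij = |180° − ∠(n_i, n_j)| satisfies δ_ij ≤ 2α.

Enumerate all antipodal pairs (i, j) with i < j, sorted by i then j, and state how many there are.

count = 2; pairs: (1,3), (2,4)

α = atan 0.2 = 11.31°;  2α = 22.62°
n_0 = (-0.0987, +0.9951)
n_1 = (-0.8753, +0.4835)
n_2 = (-0.3914, -0.9202)
n_3 = (+0.9548, -0.2972)
n_4 = (+0.6690, +0.7433)
  (0,1): δ = 124.58°  ·
  (0,2): δ = 28.71°  ·
  (0,3): δ = 67.05°  ·
  (0,4): δ = 132.35°  ·
  (1,2): δ = 84.13°  ·
  (1,3): δ = 11.63°  ✓
  (1,4): δ = 76.93°  ·
  (2,3): δ = 84.25°  ·
  (2,4): δ = 18.94°  ✓
  (3,4): δ = 114.70°  ·
antipodal pairs: 2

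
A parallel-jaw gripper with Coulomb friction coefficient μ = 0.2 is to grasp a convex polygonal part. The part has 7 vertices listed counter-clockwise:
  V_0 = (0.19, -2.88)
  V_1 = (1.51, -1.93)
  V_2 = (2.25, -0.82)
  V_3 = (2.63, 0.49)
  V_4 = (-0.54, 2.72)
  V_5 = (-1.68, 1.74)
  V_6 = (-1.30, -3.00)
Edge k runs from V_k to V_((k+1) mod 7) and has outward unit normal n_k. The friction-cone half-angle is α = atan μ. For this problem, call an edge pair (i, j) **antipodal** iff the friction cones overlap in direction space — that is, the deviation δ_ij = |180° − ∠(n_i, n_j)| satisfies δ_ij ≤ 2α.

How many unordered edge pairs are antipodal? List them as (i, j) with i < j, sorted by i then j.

count = 3; pairs: (0,4), (1,4), (2,5)

α = atan 0.2 = 11.31°;  2α = 22.62°
n_0 = (+0.5841, -0.8117)
n_1 = (+0.8321, -0.5547)
n_2 = (+0.9604, -0.2786)
n_3 = (+0.5754, +0.8179)
n_4 = (-0.6519, +0.7583)
n_5 = (-0.9968, -0.0799)
n_6 = (+0.0803, -0.9968)
  (0,1): δ = 159.43°  ·
  (0,2): δ = 141.92°  ·
  (0,3): δ = 70.87°  ·
  (0,4): δ = 4.94°  ✓
  (0,5): δ = 58.84°  ·
  (0,6): δ = 148.86°  ·
  (1,2): δ = 162.49°  ·
  (1,3): δ = 91.44°  ·
  (1,4): δ = 15.63°  ✓
  (1,5): δ = 38.27°  ·
  (1,6): δ = 128.29°  ·
  (2,3): δ = 108.95°  ·
  (2,4): δ = 33.14°  ·
  (2,5): δ = 20.76°  ✓
  (2,6): δ = 110.78°  ·
  (3,4): δ = 104.19°  ·
  (3,5): δ = 50.29°  ·
  (3,6): δ = 39.73°  ·
  (4,5): δ = 126.10°  ·
  (4,6): δ = 36.08°  ·
  (5,6): δ = 89.98°  ·
antipodal pairs: 3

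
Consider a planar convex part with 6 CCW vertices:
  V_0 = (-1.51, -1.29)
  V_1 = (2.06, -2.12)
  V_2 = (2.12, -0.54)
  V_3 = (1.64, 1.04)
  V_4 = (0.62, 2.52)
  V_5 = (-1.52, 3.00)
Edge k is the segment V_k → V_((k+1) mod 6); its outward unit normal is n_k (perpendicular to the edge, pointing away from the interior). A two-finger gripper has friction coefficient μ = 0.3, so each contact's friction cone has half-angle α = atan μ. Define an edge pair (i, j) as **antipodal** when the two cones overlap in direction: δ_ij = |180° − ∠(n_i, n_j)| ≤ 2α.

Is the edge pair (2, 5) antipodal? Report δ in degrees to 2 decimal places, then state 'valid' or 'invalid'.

δ = 16.77°, valid

α = atan 0.3 = 16.70°;  2α = 33.40°
edge 2: e_2 = (-0.48, +1.58);  n_2 = (+0.9568, +0.2907)
edge 5: e_5 = (+0.01, -4.29);  n_5 = (-1.0000, -0.0023)
∠(n_2, n_5) = 163.23°
δ = |180° − 163.23°| = 16.77°
16.77° ≤ 2α = 33.40°  →  valid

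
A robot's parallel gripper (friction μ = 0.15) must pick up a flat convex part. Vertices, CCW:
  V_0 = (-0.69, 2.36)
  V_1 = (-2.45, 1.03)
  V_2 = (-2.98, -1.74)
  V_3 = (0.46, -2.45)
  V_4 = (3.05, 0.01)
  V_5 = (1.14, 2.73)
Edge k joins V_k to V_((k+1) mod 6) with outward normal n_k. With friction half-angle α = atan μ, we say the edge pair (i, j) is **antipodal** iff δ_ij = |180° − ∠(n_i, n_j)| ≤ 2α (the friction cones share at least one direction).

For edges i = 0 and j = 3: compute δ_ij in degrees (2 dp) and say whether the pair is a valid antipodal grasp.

δ = 6.45°, valid

α = atan 0.15 = 8.53°;  2α = 17.06°
edge 0: e_0 = (-1.76, -1.33);  n_0 = (-0.6029, +0.7978)
edge 3: e_3 = (+2.59, +2.46);  n_3 = (+0.6887, -0.7251)
∠(n_0, n_3) = 173.55°
δ = |180° − 173.55°| = 6.45°
6.45° ≤ 2α = 17.06°  →  valid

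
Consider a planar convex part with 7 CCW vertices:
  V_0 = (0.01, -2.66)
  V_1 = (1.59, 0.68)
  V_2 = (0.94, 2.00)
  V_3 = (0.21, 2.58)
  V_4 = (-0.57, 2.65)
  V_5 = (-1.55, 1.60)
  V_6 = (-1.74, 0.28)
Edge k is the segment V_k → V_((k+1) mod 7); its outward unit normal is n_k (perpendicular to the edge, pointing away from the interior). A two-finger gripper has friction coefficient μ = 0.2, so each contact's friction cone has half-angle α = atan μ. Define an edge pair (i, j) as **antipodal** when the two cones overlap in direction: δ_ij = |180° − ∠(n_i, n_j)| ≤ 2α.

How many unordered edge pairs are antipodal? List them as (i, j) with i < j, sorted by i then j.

α = atan 0.2 = 11.31°;  2α = 22.62°
n_0 = (+0.9040, -0.4276)
n_1 = (+0.8971, +0.4418)
n_2 = (+0.6221, +0.7830)
n_3 = (+0.0894, +0.9960)
n_4 = (-0.7311, +0.6823)
n_5 = (-0.9898, +0.1425)
n_6 = (-0.8593, -0.5115)
  (0,1): δ = 128.47°  ·
  (0,2): δ = 103.15°  ·
  (0,3): δ = 69.81°  ·
  (0,4): δ = 17.71°  ✓
  (0,5): δ = 17.13°  ✓
  (0,6): δ = 56.08°  ·
  (1,2): δ = 154.68°  ·
  (1,3): δ = 121.34°  ·
  (1,4): δ = 69.24°  ·
  (1,5): δ = 34.41°  ·
  (1,6): δ = 4.55°  ✓
  (2,3): δ = 146.66°  ·
  (2,4): δ = 94.56°  ·
  (2,5): δ = 59.72°  ·
  (2,6): δ = 20.77°  ✓
  (3,4): δ = 127.90°  ·
  (3,5): δ = 93.06°  ·
  (3,6): δ = 54.11°  ·
  (4,5): δ = 145.17°  ·
  (4,6): δ = 106.21°  ·
  (5,6): δ = 141.05°  ·
antipodal pairs: 4

count = 4; pairs: (0,4), (0,5), (1,6), (2,6)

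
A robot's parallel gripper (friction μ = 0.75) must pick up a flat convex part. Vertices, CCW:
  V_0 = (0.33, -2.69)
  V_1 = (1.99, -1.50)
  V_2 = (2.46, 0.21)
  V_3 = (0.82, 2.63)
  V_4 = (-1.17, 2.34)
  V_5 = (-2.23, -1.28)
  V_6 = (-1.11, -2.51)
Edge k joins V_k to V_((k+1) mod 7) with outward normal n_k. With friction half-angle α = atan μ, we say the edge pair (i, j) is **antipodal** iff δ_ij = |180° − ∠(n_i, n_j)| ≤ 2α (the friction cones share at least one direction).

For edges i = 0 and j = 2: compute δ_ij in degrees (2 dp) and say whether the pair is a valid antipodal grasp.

α = atan 0.75 = 36.87°;  2α = 73.74°
edge 0: e_0 = (+1.66, +1.19);  n_0 = (+0.5826, -0.8127)
edge 2: e_2 = (-1.64, +2.42);  n_2 = (+0.8278, +0.5610)
∠(n_0, n_2) = 88.49°
δ = |180° − 88.49°| = 91.51°
91.51° > 2α = 73.74°  →  invalid

δ = 91.51°, invalid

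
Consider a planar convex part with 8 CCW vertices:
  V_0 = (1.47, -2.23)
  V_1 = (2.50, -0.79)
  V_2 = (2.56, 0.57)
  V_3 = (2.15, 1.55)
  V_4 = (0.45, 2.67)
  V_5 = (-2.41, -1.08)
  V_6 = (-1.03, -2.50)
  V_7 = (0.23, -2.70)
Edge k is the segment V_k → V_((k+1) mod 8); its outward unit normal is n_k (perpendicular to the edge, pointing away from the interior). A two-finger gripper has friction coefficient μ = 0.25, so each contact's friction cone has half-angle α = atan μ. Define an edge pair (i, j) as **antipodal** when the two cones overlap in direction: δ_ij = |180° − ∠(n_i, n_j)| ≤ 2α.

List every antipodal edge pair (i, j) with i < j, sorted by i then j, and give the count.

count = 4; pairs: (0,4), (2,5), (3,5), (3,6)

α = atan 0.25 = 14.04°;  2α = 28.07°
n_0 = (+0.8134, -0.5818)
n_1 = (+0.9990, -0.0441)
n_2 = (+0.9225, +0.3860)
n_3 = (+0.5502, +0.8351)
n_4 = (-0.7951, +0.6064)
n_5 = (-0.7171, -0.6969)
n_6 = (-0.1568, -0.9876)
n_7 = (+0.3544, -0.9351)
  (0,1): δ = 146.95°  ·
  (0,2): δ = 121.72°  ·
  (0,3): δ = 87.80°  ·
  (0,4): δ = 1.76°  ✓
  (0,5): δ = 79.76°  ·
  (0,6): δ = 116.56°  ·
  (0,7): δ = 146.33°  ·
  (1,2): δ = 154.77°  ·
  (1,3): δ = 120.85°  ·
  (1,4): δ = 34.81°  ·
  (1,5): δ = 46.71°  ·
  (1,6): δ = 83.51°  ·
  (1,7): δ = 113.28°  ·
  (2,3): δ = 146.08°  ·
  (2,4): δ = 60.03°  ·
  (2,5): δ = 21.48°  ✓
  (2,6): δ = 58.28°  ·
  (2,7): δ = 88.06°  ·
  (3,4): δ = 93.95°  ·
  (3,5): δ = 12.44°  ✓
  (3,6): δ = 24.36°  ✓
  (3,7): δ = 54.14°  ·
  (4,5): δ = 98.49°  ·
  (4,6): δ = 61.69°  ·
  (4,7): δ = 31.91°  ·
  (5,6): δ = 143.20°  ·
  (5,7): δ = 113.42°  ·
  (6,7): δ = 150.22°  ·
antipodal pairs: 4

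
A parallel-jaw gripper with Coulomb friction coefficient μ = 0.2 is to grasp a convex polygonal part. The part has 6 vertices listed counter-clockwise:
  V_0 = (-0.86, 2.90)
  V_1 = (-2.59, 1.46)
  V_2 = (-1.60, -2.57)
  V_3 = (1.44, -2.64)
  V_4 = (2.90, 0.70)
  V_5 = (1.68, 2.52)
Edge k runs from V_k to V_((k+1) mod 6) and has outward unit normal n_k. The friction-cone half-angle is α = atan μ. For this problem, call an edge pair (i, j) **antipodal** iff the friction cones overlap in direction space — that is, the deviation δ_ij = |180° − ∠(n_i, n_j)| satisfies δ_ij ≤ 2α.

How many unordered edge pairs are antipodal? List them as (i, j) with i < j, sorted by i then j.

α = atan 0.2 = 11.31°;  2α = 22.62°
n_0 = (-0.6397, +0.7686)
n_1 = (-0.9711, -0.2386)
n_2 = (-0.0230, -0.9997)
n_3 = (+0.9163, -0.4005)
n_4 = (+0.8306, +0.5568)
n_5 = (+0.1480, +0.9890)
  (0,1): δ = 115.97°  ·
  (0,2): δ = 41.09°  ·
  (0,3): δ = 26.62°  ·
  (0,4): δ = 84.06°  ·
  (0,5): δ = 131.72°  ·
  (1,2): δ = 105.12°  ·
  (1,3): δ = 37.41°  ·
  (1,4): δ = 20.03°  ✓
  (1,5): δ = 67.69°  ·
  (2,3): δ = 112.29°  ·
  (2,4): δ = 54.85°  ·
  (2,5): δ = 7.19°  ✓
  (3,4): δ = 122.55°  ·
  (3,5): δ = 74.90°  ·
  (4,5): δ = 132.34°  ·
antipodal pairs: 2

count = 2; pairs: (1,4), (2,5)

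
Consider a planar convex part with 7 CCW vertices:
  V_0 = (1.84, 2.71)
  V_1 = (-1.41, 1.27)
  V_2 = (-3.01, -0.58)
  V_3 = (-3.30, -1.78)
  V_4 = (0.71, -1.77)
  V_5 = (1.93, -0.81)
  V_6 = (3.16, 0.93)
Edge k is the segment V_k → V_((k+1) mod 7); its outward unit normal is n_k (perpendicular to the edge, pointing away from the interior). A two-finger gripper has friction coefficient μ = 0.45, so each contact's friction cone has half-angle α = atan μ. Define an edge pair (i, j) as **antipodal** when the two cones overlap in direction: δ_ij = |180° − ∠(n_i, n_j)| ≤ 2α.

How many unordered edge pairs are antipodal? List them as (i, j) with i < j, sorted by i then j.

count = 7; pairs: (0,3), (0,4), (0,5), (1,4), (1,5), (2,4), (2,5)

α = atan 0.45 = 24.23°;  2α = 48.46°
n_0 = (-0.4051, +0.9143)
n_1 = (-0.7564, +0.6542)
n_2 = (-0.9720, +0.2349)
n_3 = (+0.0025, -1.0000)
n_4 = (+0.6184, -0.7859)
n_5 = (+0.8166, -0.5772)
n_6 = (+0.8032, +0.5957)
  (0,1): δ = 154.75°  ·
  (0,2): δ = 127.48°  ·
  (0,3): δ = 23.75°  ✓
  (0,4): δ = 14.30°  ✓
  (0,5): δ = 30.85°  ✓
  (0,6): δ = 102.66°  ·
  (1,2): δ = 152.73°  ·
  (1,3): δ = 49.00°  ·
  (1,4): δ = 10.95°  ✓
  (1,5): δ = 5.60°  ✓
  (1,6): δ = 77.42°  ·
  (2,3): δ = 76.27°  ·
  (2,4): δ = 38.22°  ✓
  (2,5): δ = 21.67°  ✓
  (2,6): δ = 50.15°  ·
  (3,4): δ = 141.94°  ·
  (3,5): δ = 125.40°  ·
  (3,6): δ = 53.58°  ·
  (4,5): δ = 163.46°  ·
  (4,6): δ = 91.64°  ·
  (5,6): δ = 108.18°  ·
antipodal pairs: 7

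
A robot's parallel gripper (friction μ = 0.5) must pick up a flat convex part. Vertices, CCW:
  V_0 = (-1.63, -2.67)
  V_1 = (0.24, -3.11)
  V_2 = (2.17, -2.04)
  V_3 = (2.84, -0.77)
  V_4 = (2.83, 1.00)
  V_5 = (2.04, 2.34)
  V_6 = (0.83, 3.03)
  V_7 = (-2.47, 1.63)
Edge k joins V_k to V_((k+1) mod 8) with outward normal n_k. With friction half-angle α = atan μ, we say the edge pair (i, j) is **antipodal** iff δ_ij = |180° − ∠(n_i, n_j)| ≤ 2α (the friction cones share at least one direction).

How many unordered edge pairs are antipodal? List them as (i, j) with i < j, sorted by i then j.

count = 9; pairs: (0,4), (0,5), (0,6), (1,6), (2,6), (2,7), (3,7), (4,7), (5,7)

α = atan 0.5 = 26.57°;  2α = 53.13°
n_0 = (-0.2290, -0.9734)
n_1 = (+0.4849, -0.8746)
n_2 = (+0.8845, -0.4666)
n_3 = (+1.0000, +0.0056)
n_4 = (+0.8614, +0.5079)
n_5 = (+0.4954, +0.8687)
n_6 = (-0.3905, +0.9206)
n_7 = (-0.9814, -0.1917)
  (0,1): δ = 137.76°  ·
  (0,2): δ = 104.57°  ·
  (0,3): δ = 76.44°  ·
  (0,4): δ = 46.24°  ✓
  (0,5): δ = 16.45°  ✓
  (0,6): δ = 36.23°  ✓
  (0,7): δ = 114.29°  ·
  (1,2): δ = 146.82°  ·
  (1,3): δ = 118.68°  ·
  (1,4): δ = 88.48°  ·
  (1,5): δ = 58.70°  ·
  (1,6): δ = 6.02°  ✓
  (1,7): δ = 72.05°  ·
  (2,3): δ = 151.86°  ·
  (2,4): δ = 121.66°  ·
  (2,5): δ = 91.88°  ·
  (2,6): δ = 39.20°  ✓
  (2,7): δ = 38.87°  ✓
  (3,4): δ = 149.80°  ·
  (3,5): δ = 120.02°  ·
  (3,6): δ = 67.33°  ·
  (3,7): δ = 10.73°  ✓
  (4,5): δ = 150.22°  ·
  (4,6): δ = 97.53°  ·
  (4,7): δ = 19.47°  ✓
  (5,6): δ = 127.32°  ·
  (5,7): δ = 49.25°  ✓
  (6,7): δ = 101.94°  ·
antipodal pairs: 9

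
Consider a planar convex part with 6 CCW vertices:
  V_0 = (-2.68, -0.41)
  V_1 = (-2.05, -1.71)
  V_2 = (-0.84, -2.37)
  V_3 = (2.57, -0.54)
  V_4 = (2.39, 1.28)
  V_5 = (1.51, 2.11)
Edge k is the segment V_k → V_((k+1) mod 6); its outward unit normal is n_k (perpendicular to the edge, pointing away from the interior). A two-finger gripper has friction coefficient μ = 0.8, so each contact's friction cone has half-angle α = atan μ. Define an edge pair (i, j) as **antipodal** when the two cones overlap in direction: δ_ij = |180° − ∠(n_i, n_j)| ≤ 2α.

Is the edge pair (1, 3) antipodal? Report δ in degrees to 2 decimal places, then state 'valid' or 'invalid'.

δ = 55.74°, valid

α = atan 0.8 = 38.66°;  2α = 77.32°
edge 1: e_1 = (+1.21, -0.66);  n_1 = (-0.4789, -0.8779)
edge 3: e_3 = (-0.18, +1.82);  n_3 = (+0.9951, +0.0984)
∠(n_1, n_3) = 124.26°
δ = |180° − 124.26°| = 55.74°
55.74° ≤ 2α = 77.32°  →  valid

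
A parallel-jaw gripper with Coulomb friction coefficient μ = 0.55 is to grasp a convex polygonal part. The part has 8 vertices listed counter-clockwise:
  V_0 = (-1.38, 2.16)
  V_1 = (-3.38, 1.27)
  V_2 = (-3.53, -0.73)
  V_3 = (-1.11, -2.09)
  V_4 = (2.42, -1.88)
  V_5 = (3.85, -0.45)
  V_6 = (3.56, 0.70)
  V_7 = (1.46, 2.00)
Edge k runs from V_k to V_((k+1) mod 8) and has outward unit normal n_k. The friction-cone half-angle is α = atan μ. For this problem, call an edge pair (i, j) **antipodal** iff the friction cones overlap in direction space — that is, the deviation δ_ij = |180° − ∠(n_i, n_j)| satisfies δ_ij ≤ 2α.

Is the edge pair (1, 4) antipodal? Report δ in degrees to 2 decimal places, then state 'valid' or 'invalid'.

α = atan 0.55 = 28.81°;  2α = 57.62°
edge 1: e_1 = (-0.15, -2.00);  n_1 = (-0.9972, +0.0748)
edge 4: e_4 = (+1.43, +1.43);  n_4 = (+0.7071, -0.7071)
∠(n_1, n_4) = 139.29°
δ = |180° − 139.29°| = 40.71°
40.71° ≤ 2α = 57.62°  →  valid

δ = 40.71°, valid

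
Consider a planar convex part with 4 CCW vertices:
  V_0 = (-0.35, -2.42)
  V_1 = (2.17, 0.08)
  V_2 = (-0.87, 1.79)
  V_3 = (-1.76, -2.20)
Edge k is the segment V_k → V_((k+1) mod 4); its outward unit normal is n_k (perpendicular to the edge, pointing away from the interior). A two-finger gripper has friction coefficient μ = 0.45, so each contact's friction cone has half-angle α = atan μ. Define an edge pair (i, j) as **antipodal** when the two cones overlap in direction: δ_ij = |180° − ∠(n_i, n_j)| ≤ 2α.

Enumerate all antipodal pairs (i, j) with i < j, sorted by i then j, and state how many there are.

α = atan 0.45 = 24.23°;  2α = 48.46°
n_0 = (+0.7043, -0.7099)
n_1 = (+0.4903, +0.8716)
n_2 = (-0.9760, +0.2177)
n_3 = (-0.1542, -0.9880)
  (0,1): δ = 74.13°  ·
  (0,2): δ = 32.65°  ✓
  (0,3): δ = 126.36°  ·
  (1,2): δ = 73.22°  ·
  (1,3): δ = 20.49°  ✓
  (2,3): δ = 86.29°  ·
antipodal pairs: 2

count = 2; pairs: (0,2), (1,3)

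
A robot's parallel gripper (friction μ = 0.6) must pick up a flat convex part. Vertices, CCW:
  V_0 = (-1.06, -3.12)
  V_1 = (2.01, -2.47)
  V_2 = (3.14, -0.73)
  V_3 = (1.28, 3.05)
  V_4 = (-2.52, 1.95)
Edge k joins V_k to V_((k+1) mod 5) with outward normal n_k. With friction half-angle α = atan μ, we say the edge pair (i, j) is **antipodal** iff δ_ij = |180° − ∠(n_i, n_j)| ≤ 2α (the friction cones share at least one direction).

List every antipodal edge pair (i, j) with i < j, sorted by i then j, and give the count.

α = atan 0.6 = 30.96°;  2α = 61.93°
n_0 = (+0.2071, -0.9783)
n_1 = (+0.8387, -0.5446)
n_2 = (+0.8973, +0.4415)
n_3 = (-0.2781, +0.9606)
n_4 = (-0.9609, -0.2767)
  (0,1): δ = 134.96°  ·
  (0,2): δ = 75.75°  ·
  (0,3): δ = 4.19°  ✓
  (0,4): δ = 94.11°  ·
  (1,2): δ = 120.80°  ·
  (1,3): δ = 40.85°  ✓
  (1,4): δ = 49.07°  ✓
  (2,3): δ = 100.06°  ·
  (2,4): δ = 10.14°  ✓
  (3,4): δ = 90.08°  ·
antipodal pairs: 4

count = 4; pairs: (0,3), (1,3), (1,4), (2,4)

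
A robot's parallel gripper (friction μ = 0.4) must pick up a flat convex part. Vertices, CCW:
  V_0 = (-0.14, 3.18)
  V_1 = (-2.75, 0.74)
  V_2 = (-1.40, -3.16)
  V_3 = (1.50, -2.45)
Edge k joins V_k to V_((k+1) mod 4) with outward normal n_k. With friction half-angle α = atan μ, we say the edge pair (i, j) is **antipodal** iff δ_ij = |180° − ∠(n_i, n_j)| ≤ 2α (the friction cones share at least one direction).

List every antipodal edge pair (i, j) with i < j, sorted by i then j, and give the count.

count = 2; pairs: (0,2), (1,3)

α = atan 0.4 = 21.80°;  2α = 43.60°
n_0 = (-0.6829, +0.7305)
n_1 = (-0.9450, -0.3271)
n_2 = (+0.2378, -0.9713)
n_3 = (+0.9601, +0.2797)
  (0,1): δ = 113.98°  ·
  (0,2): δ = 29.31°  ✓
  (0,3): δ = 63.17°  ·
  (1,2): δ = 95.34°  ·
  (1,3): δ = 2.85°  ✓
  (2,3): δ = 87.52°  ·
antipodal pairs: 2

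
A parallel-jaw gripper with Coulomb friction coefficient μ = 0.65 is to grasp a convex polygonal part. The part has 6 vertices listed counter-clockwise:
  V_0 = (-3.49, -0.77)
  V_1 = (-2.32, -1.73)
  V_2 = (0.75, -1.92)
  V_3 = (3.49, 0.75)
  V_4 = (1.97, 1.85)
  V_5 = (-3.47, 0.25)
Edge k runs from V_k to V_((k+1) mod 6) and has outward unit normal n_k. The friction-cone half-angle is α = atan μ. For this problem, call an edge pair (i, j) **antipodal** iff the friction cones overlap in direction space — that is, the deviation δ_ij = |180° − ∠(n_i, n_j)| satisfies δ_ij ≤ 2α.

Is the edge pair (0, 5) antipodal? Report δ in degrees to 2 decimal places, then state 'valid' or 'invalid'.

δ = 128.25°, invalid

α = atan 0.65 = 33.02°;  2α = 66.05°
edge 0: e_0 = (+1.17, -0.96);  n_0 = (-0.6343, -0.7731)
edge 5: e_5 = (-0.02, -1.02);  n_5 = (-0.9998, +0.0196)
∠(n_0, n_5) = 51.75°
δ = |180° − 51.75°| = 128.25°
128.25° > 2α = 66.05°  →  invalid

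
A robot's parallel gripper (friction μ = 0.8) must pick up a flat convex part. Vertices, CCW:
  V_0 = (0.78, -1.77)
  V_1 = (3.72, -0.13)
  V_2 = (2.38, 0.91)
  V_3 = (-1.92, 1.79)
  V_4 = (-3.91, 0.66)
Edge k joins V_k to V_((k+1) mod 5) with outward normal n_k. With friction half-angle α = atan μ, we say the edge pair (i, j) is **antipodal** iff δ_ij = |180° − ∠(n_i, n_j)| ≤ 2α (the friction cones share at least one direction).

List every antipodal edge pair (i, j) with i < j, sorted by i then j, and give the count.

α = atan 0.8 = 38.66°;  2α = 77.32°
n_0 = (+0.4872, -0.8733)
n_1 = (+0.6131, +0.7900)
n_2 = (+0.2005, +0.9797)
n_3 = (-0.4938, +0.8696)
n_4 = (-0.4600, -0.8879)
  (0,1): δ = 66.97°  ✓
  (0,2): δ = 40.72°  ✓
  (0,3): δ = 0.44°  ✓
  (0,4): δ = 123.46°  ·
  (1,2): δ = 153.75°  ·
  (1,3): δ = 112.59°  ·
  (1,4): δ = 10.43°  ✓
  (2,3): δ = 138.84°  ·
  (2,4): δ = 15.82°  ✓
  (3,4): δ = 56.98°  ✓
antipodal pairs: 6

count = 6; pairs: (0,1), (0,2), (0,3), (1,4), (2,4), (3,4)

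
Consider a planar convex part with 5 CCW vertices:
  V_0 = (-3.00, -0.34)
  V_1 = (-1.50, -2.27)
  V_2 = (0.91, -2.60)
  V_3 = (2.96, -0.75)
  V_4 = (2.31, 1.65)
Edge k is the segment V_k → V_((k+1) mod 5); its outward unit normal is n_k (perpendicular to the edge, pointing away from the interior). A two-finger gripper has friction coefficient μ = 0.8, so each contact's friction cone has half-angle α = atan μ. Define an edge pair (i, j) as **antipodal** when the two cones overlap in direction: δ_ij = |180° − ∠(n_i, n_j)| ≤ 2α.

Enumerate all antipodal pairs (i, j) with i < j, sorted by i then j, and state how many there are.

count = 5; pairs: (0,3), (0,4), (1,3), (1,4), (2,4)

α = atan 0.8 = 38.66°;  2α = 77.32°
n_0 = (-0.7896, -0.6137)
n_1 = (-0.1357, -0.9908)
n_2 = (+0.6700, -0.7424)
n_3 = (+0.9652, +0.2614)
n_4 = (-0.3509, +0.9364)
  (0,1): δ = 135.65°  ·
  (0,2): δ = 85.79°  ·
  (0,3): δ = 22.70°  ✓
  (0,4): δ = 72.69°  ✓
  (1,2): δ = 130.14°  ·
  (1,3): δ = 67.05°  ✓
  (1,4): δ = 28.34°  ✓
  (2,3): δ = 116.91°  ·
  (2,4): δ = 21.52°  ✓
  (3,4): δ = 84.61°  ·
antipodal pairs: 5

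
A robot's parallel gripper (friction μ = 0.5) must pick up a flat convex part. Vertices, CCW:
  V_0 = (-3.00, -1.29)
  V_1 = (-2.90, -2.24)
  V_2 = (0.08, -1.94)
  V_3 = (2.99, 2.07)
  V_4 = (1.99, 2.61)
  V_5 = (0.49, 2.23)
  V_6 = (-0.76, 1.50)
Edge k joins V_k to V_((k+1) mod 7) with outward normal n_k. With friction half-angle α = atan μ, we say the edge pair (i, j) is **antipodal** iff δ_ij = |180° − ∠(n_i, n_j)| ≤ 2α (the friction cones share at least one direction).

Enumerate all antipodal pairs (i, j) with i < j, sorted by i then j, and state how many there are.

count = 8; pairs: (0,2), (1,3), (1,4), (1,5), (1,6), (2,4), (2,5), (2,6)

α = atan 0.5 = 26.57°;  2α = 53.13°
n_0 = (-0.9945, -0.1047)
n_1 = (+0.1002, -0.9950)
n_2 = (+0.8093, -0.5873)
n_3 = (+0.4751, +0.8799)
n_4 = (-0.2456, +0.9694)
n_5 = (-0.5043, +0.8635)
n_6 = (-0.7798, +0.6261)
  (0,1): δ = 90.26°  ·
  (0,2): δ = 41.98°  ✓
  (0,3): δ = 55.62°  ·
  (0,4): δ = 98.21°  ·
  (0,5): δ = 114.28°  ·
  (0,6): δ = 135.23°  ·
  (1,2): δ = 131.72°  ·
  (1,3): δ = 34.12°  ✓
  (1,4): δ = 8.47°  ✓
  (1,5): δ = 24.54°  ✓
  (1,6): δ = 45.49°  ✓
  (2,3): δ = 82.40°  ·
  (2,4): δ = 39.82°  ✓
  (2,5): δ = 23.75°  ✓
  (2,6): δ = 2.79°  ✓
  (3,4): δ = 137.42°  ·
  (3,5): δ = 121.35°  ·
  (3,6): δ = 100.39°  ·
  (4,5): δ = 163.93°  ·
  (4,6): δ = 142.98°  ·
  (5,6): δ = 159.04°  ·
antipodal pairs: 8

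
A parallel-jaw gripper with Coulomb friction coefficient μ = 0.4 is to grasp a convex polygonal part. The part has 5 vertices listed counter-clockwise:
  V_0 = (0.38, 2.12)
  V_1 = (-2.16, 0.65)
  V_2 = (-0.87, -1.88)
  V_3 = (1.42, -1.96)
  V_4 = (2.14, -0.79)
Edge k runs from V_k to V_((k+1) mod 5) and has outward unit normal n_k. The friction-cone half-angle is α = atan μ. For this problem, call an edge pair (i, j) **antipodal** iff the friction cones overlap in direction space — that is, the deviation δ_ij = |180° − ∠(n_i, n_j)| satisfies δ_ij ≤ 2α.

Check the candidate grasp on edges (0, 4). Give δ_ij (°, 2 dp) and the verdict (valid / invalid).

δ = 91.11°, invalid

α = atan 0.4 = 21.80°;  2α = 43.60°
edge 0: e_0 = (-2.54, -1.47);  n_0 = (-0.5009, +0.8655)
edge 4: e_4 = (-1.76, +2.91);  n_4 = (+0.8557, +0.5175)
∠(n_0, n_4) = 88.89°
δ = |180° − 88.89°| = 91.11°
91.11° > 2α = 43.60°  →  invalid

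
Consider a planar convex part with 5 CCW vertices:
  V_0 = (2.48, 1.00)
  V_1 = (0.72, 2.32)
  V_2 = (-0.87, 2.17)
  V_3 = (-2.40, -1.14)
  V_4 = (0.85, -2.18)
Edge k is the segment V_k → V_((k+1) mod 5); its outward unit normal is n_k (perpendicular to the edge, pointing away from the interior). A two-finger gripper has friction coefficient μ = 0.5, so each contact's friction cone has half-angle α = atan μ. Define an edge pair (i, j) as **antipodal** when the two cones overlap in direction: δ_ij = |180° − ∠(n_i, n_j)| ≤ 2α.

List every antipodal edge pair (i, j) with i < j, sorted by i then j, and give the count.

count = 3; pairs: (0,3), (1,3), (2,4)

α = atan 0.5 = 26.57°;  2α = 53.13°
n_0 = (+0.6000, +0.8000)
n_1 = (-0.0939, +0.9956)
n_2 = (-0.9077, +0.4196)
n_3 = (-0.3048, -0.9524)
n_4 = (+0.8899, -0.4561)
  (0,1): δ = 137.74°  ·
  (0,2): δ = 77.94°  ·
  (0,3): δ = 19.13°  ✓
  (0,4): δ = 99.73°  ·
  (1,2): δ = 120.20°  ·
  (1,3): δ = 23.13°  ✓
  (1,4): δ = 57.47°  ·
  (2,3): δ = 82.94°  ·
  (2,4): δ = 2.33°  ✓
  (3,4): δ = 99.39°  ·
antipodal pairs: 3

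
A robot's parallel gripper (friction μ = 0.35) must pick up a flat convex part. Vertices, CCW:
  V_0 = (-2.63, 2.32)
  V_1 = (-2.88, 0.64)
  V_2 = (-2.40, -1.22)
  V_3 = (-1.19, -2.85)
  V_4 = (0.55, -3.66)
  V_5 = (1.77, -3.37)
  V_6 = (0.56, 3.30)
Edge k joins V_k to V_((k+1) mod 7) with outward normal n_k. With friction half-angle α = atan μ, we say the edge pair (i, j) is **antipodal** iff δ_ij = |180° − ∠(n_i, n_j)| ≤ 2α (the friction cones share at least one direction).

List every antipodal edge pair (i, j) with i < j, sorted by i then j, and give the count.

count = 4; pairs: (0,5), (1,5), (2,5), (4,6)

α = atan 0.35 = 19.29°;  2α = 38.58°
n_0 = (-0.9891, +0.1472)
n_1 = (-0.9683, -0.2499)
n_2 = (-0.8029, -0.5961)
n_3 = (-0.4220, -0.9066)
n_4 = (+0.2313, -0.9729)
n_5 = (+0.9839, +0.1785)
n_6 = (-0.2937, +0.9559)
  (0,1): δ = 157.07°  ·
  (0,2): δ = 134.95°  ·
  (0,3): δ = 106.50°  ·
  (0,4): δ = 68.16°  ·
  (0,5): δ = 18.75°  ✓
  (0,6): δ = 115.54°  ·
  (1,2): δ = 157.88°  ·
  (1,3): δ = 129.43°  ·
  (1,4): δ = 91.10°  ·
  (1,5): δ = 4.19°  ✓
  (1,6): δ = 92.61°  ·
  (2,3): δ = 151.55°  ·
  (2,4): δ = 113.22°  ·
  (2,5): δ = 26.31°  ✓
  (2,6): δ = 70.49°  ·
  (3,4): δ = 141.67°  ·
  (3,5): δ = 54.76°  ·
  (3,6): δ = 42.04°  ·
  (4,5): δ = 93.09°  ·
  (4,6): δ = 3.71°  ✓
  (5,6): δ = 83.20°  ·
antipodal pairs: 4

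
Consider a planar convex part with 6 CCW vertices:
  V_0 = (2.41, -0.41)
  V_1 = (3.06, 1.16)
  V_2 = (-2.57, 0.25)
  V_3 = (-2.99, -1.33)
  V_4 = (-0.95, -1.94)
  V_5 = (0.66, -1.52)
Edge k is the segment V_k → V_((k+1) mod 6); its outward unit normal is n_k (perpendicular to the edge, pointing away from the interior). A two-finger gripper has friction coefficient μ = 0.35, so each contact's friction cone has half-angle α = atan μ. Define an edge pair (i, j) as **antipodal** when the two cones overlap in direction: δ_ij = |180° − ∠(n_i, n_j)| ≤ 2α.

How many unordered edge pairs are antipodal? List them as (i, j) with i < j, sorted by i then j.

α = atan 0.35 = 19.29°;  2α = 38.58°
n_0 = (+0.9239, -0.3825)
n_1 = (-0.1596, +0.9872)
n_2 = (-0.9664, +0.2569)
n_3 = (-0.2865, -0.9581)
n_4 = (+0.2524, -0.9676)
n_5 = (+0.5356, -0.8445)
  (0,1): δ = 58.33°  ·
  (0,2): δ = 7.60°  ✓
  (0,3): δ = 95.84°  ·
  (0,4): δ = 127.11°  ·
  (0,5): δ = 144.88°  ·
  (1,2): δ = 114.07°  ·
  (1,3): δ = 25.83°  ✓
  (1,4): δ = 5.44°  ✓
  (1,5): δ = 23.20°  ✓
  (2,3): δ = 91.76°  ·
  (2,4): δ = 60.49°  ·
  (2,5): δ = 42.73°  ·
  (3,4): δ = 148.73°  ·
  (3,5): δ = 130.97°  ·
  (4,5): δ = 162.23°  ·
antipodal pairs: 4

count = 4; pairs: (0,2), (1,3), (1,4), (1,5)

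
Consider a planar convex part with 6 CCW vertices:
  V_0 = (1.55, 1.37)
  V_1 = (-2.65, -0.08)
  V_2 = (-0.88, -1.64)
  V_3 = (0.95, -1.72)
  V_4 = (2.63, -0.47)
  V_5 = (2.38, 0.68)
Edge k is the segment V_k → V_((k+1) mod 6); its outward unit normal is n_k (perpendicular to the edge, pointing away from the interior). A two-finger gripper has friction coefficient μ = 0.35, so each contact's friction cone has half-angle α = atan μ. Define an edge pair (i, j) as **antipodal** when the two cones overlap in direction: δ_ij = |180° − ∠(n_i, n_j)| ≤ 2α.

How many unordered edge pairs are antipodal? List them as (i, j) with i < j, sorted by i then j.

α = atan 0.35 = 19.29°;  2α = 38.58°
n_0 = (-0.3263, +0.9453)
n_1 = (-0.6612, -0.7502)
n_2 = (-0.0437, -0.9990)
n_3 = (+0.5969, -0.8023)
n_4 = (+0.9772, +0.2124)
n_5 = (+0.6393, +0.7690)
  (0,1): δ = 60.44°  ·
  (0,2): δ = 21.55°  ✓
  (0,3): δ = 17.60°  ✓
  (0,4): δ = 83.22°  ·
  (0,5): δ = 121.22°  ·
  (1,2): δ = 141.11°  ·
  (1,3): δ = 101.96°  ·
  (1,4): δ = 36.34°  ✓
  (1,5): δ = 1.65°  ✓
  (2,3): δ = 140.85°  ·
  (2,4): δ = 75.23°  ·
  (2,5): δ = 37.23°  ✓
  (3,4): δ = 114.39°  ·
  (3,5): δ = 76.39°  ·
  (4,5): δ = 142.00°  ·
antipodal pairs: 5

count = 5; pairs: (0,2), (0,3), (1,4), (1,5), (2,5)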